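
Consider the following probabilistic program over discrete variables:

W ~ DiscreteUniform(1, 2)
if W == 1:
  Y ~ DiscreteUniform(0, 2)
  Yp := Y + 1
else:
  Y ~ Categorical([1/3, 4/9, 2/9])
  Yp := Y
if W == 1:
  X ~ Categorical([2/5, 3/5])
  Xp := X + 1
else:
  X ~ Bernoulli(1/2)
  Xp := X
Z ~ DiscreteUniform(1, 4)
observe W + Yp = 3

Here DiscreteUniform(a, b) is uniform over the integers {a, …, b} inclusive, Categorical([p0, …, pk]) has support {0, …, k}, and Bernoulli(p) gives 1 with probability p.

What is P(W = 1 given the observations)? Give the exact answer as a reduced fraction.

P(W = 1 | obs) = 3/7

Enumerate traces; 16 have nonzero weight after conditioning:
  (W=1, Y=1, X=0, Z=1) weight 1/60
  (W=1, Y=1, X=0, Z=2) weight 1/60
  (W=1, Y=1, X=0, Z=3) weight 1/60
  (W=1, Y=1, X=0, Z=4) weight 1/60
  (W=1, Y=1, X=1, Z=1) weight 1/40
  (W=1, Y=1, X=1, Z=2) weight 1/40
  (W=1, Y=1, X=1, Z=3) weight 1/40
  (W=1, Y=1, X=1, Z=4) weight 1/40
  (W=2, Y=1, X=0, Z=1) weight 1/36
  … 7 more
Group by W:
  weight(W=1) = 1/6
  weight(W=2) = 2/9
Total weight = 1/6 + 2/9 = 7/18
P(W=1 | obs) = 1/6 / 7/18 = 3/7
P(W=2 | obs) = 2/9 / 7/18 = 4/7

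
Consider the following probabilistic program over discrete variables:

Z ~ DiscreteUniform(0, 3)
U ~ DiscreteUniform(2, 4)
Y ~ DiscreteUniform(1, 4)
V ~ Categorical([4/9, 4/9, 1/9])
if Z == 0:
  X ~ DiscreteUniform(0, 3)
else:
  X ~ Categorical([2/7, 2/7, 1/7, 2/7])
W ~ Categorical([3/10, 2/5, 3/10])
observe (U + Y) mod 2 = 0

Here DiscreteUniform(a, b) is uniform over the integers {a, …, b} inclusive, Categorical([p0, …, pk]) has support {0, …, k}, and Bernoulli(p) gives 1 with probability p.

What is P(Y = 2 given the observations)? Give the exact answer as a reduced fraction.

P(Y = 2 | obs) = 1/3

Enumerate traces; 864 have nonzero weight after conditioning:
  (Z=0, U=2, Y=2, V=0, X=0, W=0) weight 1/1440
  (Z=0, U=2, Y=2, V=0, X=0, W=1) weight 1/1080
  (Z=0, U=2, Y=2, V=0, X=0, W=2) weight 1/1440
  (Z=0, U=2, Y=2, V=0, X=1, W=0) weight 1/1440
  (Z=0, U=2, Y=2, V=0, X=1, W=1) weight 1/1080
  (Z=0, U=2, Y=2, V=0, X=1, W=2) weight 1/1440
  (Z=0, U=2, Y=2, V=0, X=2, W=0) weight 1/1440
  (Z=0, U=2, Y=2, V=0, X=2, W=1) weight 1/1080
  (Z=0, U=2, Y=4, V=0, X=0, W=0) weight 1/1440
  (Z=0, U=3, Y=1, V=0, X=0, W=0) weight 1/1440
  … 854 more
Group by Y:
  weight(Y=1) = 1/12
  weight(Y=2) = 1/6
  weight(Y=3) = 1/12
  weight(Y=4) = 1/6
Total weight = 1/12 + 1/6 + 1/12 + 1/6 = 1/2
P(Y=1 | obs) = 1/12 / 1/2 = 1/6
P(Y=2 | obs) = 1/6 / 1/2 = 1/3
P(Y=3 | obs) = 1/12 / 1/2 = 1/6
P(Y=4 | obs) = 1/6 / 1/2 = 1/3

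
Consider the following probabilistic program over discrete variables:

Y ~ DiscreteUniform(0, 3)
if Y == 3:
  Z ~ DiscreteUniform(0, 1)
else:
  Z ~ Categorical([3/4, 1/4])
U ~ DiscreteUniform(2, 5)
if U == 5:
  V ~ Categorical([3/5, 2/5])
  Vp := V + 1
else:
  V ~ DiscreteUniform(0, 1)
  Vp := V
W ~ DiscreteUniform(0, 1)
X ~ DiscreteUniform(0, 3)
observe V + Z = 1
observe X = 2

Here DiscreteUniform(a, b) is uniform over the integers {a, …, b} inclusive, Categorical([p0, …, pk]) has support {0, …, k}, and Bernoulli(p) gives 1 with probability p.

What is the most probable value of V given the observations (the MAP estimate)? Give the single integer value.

argmax_v P(V = v | obs) = 1

Enumerate traces; 64 have nonzero weight after conditioning:
  (Y=0, Z=0, U=2, V=1, W=0, X=2) weight 3/1024
  (Y=0, Z=0, U=2, V=1, W=1, X=2) weight 3/1024
  (Y=0, Z=0, U=3, V=1, W=0, X=2) weight 3/1024
  (Y=0, Z=0, U=3, V=1, W=1, X=2) weight 3/1024
  (Y=0, Z=0, U=4, V=1, W=0, X=2) weight 3/1024
  (Y=0, Z=0, U=4, V=1, W=1, X=2) weight 3/1024
  (Y=0, Z=0, U=5, V=1, W=0, X=2) weight 3/1280
  (Y=0, Z=0, U=5, V=1, W=1, X=2) weight 3/1280
  (Y=0, Z=1, U=2, V=0, W=0, X=2) weight 1/1024
  … 55 more
Group by V:
  weight(V=0) = 21/512
  weight(V=1) = 209/2560
Total weight = 21/512 + 209/2560 = 157/1280
P(V=0 | obs) = 21/512 / 157/1280 = 105/314
P(V=1 | obs) = 209/2560 / 157/1280 = 209/314
argmax = 1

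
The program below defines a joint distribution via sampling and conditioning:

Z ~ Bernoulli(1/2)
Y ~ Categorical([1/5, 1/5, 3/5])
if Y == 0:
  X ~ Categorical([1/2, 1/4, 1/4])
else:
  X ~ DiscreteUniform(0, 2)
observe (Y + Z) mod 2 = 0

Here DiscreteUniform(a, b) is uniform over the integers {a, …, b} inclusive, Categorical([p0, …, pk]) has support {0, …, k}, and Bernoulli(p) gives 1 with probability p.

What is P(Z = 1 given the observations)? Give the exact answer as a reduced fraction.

P(Z = 1 | obs) = 1/5

Enumerate traces; 9 have nonzero weight after conditioning:
  (Z=0, Y=0, X=0) weight 1/20
  (Z=0, Y=0, X=1) weight 1/40
  (Z=0, Y=0, X=2) weight 1/40
  (Z=0, Y=2, X=0) weight 1/10
  (Z=0, Y=2, X=1) weight 1/10
  (Z=0, Y=2, X=2) weight 1/10
  (Z=1, Y=1, X=0) weight 1/30
  (Z=1, Y=1, X=1) weight 1/30
  … 1 more
Group by Z:
  weight(Z=0) = 2/5
  weight(Z=1) = 1/10
Total weight = 2/5 + 1/10 = 1/2
P(Z=0 | obs) = 2/5 / 1/2 = 4/5
P(Z=1 | obs) = 1/10 / 1/2 = 1/5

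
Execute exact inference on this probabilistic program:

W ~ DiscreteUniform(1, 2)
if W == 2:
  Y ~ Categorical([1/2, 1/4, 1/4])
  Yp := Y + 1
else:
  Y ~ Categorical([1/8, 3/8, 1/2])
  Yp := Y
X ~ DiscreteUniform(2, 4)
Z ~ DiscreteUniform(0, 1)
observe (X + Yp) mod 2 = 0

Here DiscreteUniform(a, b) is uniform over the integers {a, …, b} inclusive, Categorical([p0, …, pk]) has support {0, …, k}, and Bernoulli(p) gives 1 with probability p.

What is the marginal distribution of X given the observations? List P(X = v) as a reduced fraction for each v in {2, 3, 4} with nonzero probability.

Enumerate traces; 18 have nonzero weight after conditioning:
  (W=1, Y=0, X=2, Z=0) weight 1/96
  (W=1, Y=0, X=2, Z=1) weight 1/96
  (W=1, Y=0, X=4, Z=0) weight 1/96
  (W=1, Y=0, X=4, Z=1) weight 1/96
  (W=1, Y=1, X=3, Z=0) weight 1/32
  (W=1, Y=1, X=3, Z=1) weight 1/32
  (W=1, Y=2, X=2, Z=0) weight 1/24
  (W=1, Y=2, X=2, Z=1) weight 1/24
  … 10 more
Group by X:
  weight(X=2) = 7/48
  weight(X=3) = 3/16
  weight(X=4) = 7/48
Total weight = 7/48 + 3/16 + 7/48 = 23/48
P(X=2 | obs) = 7/48 / 23/48 = 7/23
P(X=3 | obs) = 3/16 / 23/48 = 9/23
P(X=4 | obs) = 7/48 / 23/48 = 7/23

P(X=2) = 7/23, P(X=3) = 9/23, P(X=4) = 7/23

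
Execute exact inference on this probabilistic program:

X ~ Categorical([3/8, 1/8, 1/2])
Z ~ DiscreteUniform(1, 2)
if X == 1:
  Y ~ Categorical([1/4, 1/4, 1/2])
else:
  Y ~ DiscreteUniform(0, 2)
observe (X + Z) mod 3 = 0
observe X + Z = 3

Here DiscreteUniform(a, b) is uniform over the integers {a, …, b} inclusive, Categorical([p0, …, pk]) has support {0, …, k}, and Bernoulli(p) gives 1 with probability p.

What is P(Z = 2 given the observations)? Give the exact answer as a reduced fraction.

Enumerate traces; 6 have nonzero weight after conditioning:
  (X=1, Z=2, Y=0) weight 1/64
  (X=1, Z=2, Y=1) weight 1/64
  (X=1, Z=2, Y=2) weight 1/32
  (X=2, Z=1, Y=0) weight 1/12
  (X=2, Z=1, Y=1) weight 1/12
  (X=2, Z=1, Y=2) weight 1/12
Group by Z:
  weight(Z=1) = 1/4
  weight(Z=2) = 1/16
Total weight = 1/4 + 1/16 = 5/16
P(Z=1 | obs) = 1/4 / 5/16 = 4/5
P(Z=2 | obs) = 1/16 / 5/16 = 1/5

P(Z = 2 | obs) = 1/5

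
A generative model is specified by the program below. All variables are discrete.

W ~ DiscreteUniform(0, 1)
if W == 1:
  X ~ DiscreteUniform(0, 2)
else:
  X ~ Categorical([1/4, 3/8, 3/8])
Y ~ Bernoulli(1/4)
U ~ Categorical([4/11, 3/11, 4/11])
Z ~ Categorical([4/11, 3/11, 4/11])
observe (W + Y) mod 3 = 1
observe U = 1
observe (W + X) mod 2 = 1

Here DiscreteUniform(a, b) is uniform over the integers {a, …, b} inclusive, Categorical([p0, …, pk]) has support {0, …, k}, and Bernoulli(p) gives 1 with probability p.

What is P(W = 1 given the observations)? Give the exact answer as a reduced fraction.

P(W = 1 | obs) = 16/19

Enumerate traces; 9 have nonzero weight after conditioning:
  (W=0, X=1, Y=1, U=1, Z=0) weight 9/1936
  (W=0, X=1, Y=1, U=1, Z=1) weight 27/7744
  (W=0, X=1, Y=1, U=1, Z=2) weight 9/1936
  (W=1, X=0, Y=0, U=1, Z=0) weight 3/242
  (W=1, X=0, Y=0, U=1, Z=1) weight 9/968
  (W=1, X=0, Y=0, U=1, Z=2) weight 3/242
  (W=1, X=2, Y=0, U=1, Z=0) weight 3/242
  (W=1, X=2, Y=0, U=1, Z=1) weight 9/968
  … 1 more
Group by W:
  weight(W=0) = 9/704
  weight(W=1) = 3/44
Total weight = 9/704 + 3/44 = 57/704
P(W=0 | obs) = 9/704 / 57/704 = 3/19
P(W=1 | obs) = 3/44 / 57/704 = 16/19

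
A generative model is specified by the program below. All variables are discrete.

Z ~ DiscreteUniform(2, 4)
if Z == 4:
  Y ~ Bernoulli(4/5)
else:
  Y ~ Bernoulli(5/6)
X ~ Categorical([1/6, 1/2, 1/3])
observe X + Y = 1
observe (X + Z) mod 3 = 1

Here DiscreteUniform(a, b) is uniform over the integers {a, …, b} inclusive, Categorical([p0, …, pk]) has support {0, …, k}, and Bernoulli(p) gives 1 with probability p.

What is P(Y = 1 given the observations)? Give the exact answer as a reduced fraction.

P(Y = 1 | obs) = 8/13

Enumerate traces; 2 have nonzero weight after conditioning:
  (Z=3, Y=0, X=1) weight 1/36
  (Z=4, Y=1, X=0) weight 2/45
Group by Y:
  weight(Y=0) = 1/36
  weight(Y=1) = 2/45
Total weight = 1/36 + 2/45 = 13/180
P(Y=0 | obs) = 1/36 / 13/180 = 5/13
P(Y=1 | obs) = 2/45 / 13/180 = 8/13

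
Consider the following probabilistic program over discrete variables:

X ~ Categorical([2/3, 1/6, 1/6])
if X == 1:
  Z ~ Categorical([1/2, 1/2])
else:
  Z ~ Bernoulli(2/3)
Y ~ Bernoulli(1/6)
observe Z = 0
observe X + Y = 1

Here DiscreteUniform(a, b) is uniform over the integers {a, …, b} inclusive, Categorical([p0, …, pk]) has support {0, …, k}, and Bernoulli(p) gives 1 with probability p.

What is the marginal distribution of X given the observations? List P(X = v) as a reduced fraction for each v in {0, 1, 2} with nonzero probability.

P(X=0) = 8/23, P(X=1) = 15/23

Enumerate traces; 2 have nonzero weight after conditioning:
  (X=0, Z=0, Y=1) weight 1/27
  (X=1, Z=0, Y=0) weight 5/72
Group by X:
  weight(X=0) = 1/27
  weight(X=1) = 5/72
Total weight = 1/27 + 5/72 = 23/216
P(X=0 | obs) = 1/27 / 23/216 = 8/23
P(X=1 | obs) = 5/72 / 23/216 = 15/23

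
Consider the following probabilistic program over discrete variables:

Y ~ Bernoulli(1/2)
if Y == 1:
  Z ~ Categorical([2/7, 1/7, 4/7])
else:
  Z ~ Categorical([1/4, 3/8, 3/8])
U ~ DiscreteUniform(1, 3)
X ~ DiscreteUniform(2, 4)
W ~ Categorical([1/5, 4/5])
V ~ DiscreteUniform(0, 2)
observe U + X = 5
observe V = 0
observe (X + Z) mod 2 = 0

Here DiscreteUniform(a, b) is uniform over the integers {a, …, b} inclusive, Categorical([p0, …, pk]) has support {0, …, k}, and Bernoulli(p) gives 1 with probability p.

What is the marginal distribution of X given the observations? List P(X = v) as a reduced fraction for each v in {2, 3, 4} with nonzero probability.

P(X=2) = 83/195, P(X=3) = 29/195, P(X=4) = 83/195

Enumerate traces; 20 have nonzero weight after conditioning:
  (Y=0, Z=0, U=1, X=4, W=0, V=0) weight 1/1080
  (Y=0, Z=0, U=1, X=4, W=1, V=0) weight 1/270
  (Y=0, Z=0, U=3, X=2, W=0, V=0) weight 1/1080
  (Y=0, Z=0, U=3, X=2, W=1, V=0) weight 1/270
  (Y=0, Z=1, U=2, X=3, W=0, V=0) weight 1/720
  (Y=0, Z=1, U=2, X=3, W=1, V=0) weight 1/180
  (Y=0, Z=2, U=1, X=4, W=0, V=0) weight 1/720
  (Y=0, Z=2, U=1, X=4, W=1, V=0) weight 1/180
  … 12 more
Group by X:
  weight(X=2) = 83/3024
  weight(X=3) = 29/3024
  weight(X=4) = 83/3024
Total weight = 83/3024 + 29/3024 + 83/3024 = 65/1008
P(X=2 | obs) = 83/3024 / 65/1008 = 83/195
P(X=3 | obs) = 29/3024 / 65/1008 = 29/195
P(X=4 | obs) = 83/3024 / 65/1008 = 83/195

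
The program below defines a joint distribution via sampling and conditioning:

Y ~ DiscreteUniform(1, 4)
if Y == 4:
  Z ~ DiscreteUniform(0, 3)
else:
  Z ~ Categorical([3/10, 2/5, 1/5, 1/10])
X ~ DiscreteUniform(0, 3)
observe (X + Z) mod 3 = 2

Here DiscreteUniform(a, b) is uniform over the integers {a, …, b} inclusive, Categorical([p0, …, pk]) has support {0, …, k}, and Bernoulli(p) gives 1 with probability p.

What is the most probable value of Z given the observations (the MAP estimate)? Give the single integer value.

argmax_v P(Z = v | obs) = 2

Enumerate traces; 20 have nonzero weight after conditioning:
  (Y=1, Z=0, X=2) weight 3/160
  (Y=1, Z=1, X=1) weight 1/40
  (Y=1, Z=2, X=0) weight 1/80
  (Y=1, Z=2, X=3) weight 1/80
  (Y=1, Z=3, X=2) weight 1/160
  (Y=2, Z=0, X=2) weight 3/160
  (Y=2, Z=1, X=1) weight 1/40
  (Y=2, Z=2, X=0) weight 1/80
  … 12 more
Group by Z:
  weight(Z=0) = 23/320
  weight(Z=1) = 29/320
  weight(Z=2) = 17/160
  weight(Z=3) = 11/320
Total weight = 23/320 + 29/320 + 17/160 + 11/320 = 97/320
P(Z=0 | obs) = 23/320 / 97/320 = 23/97
P(Z=1 | obs) = 29/320 / 97/320 = 29/97
P(Z=2 | obs) = 17/160 / 97/320 = 34/97
P(Z=3 | obs) = 11/320 / 97/320 = 11/97
argmax = 2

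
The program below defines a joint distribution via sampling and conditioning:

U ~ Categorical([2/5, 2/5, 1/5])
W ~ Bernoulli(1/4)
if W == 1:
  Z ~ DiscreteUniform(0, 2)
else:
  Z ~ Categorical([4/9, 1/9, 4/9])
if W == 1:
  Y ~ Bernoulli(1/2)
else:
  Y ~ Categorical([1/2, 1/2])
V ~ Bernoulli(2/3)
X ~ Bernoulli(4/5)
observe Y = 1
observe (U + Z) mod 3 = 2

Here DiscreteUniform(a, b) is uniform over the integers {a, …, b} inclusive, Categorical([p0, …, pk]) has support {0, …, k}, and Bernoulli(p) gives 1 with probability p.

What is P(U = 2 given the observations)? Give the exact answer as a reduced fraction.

P(U = 2 | obs) = 5/19

Enumerate traces; 24 have nonzero weight after conditioning:
  (U=0, W=0, Z=2, Y=1, V=0, X=0) weight 1/225
  (U=0, W=0, Z=2, Y=1, V=0, X=1) weight 4/225
  (U=0, W=0, Z=2, Y=1, V=1, X=0) weight 2/225
  (U=0, W=0, Z=2, Y=1, V=1, X=1) weight 8/225
  (U=0, W=1, Z=2, Y=1, V=0, X=0) weight 1/900
  (U=0, W=1, Z=2, Y=1, V=0, X=1) weight 1/225
  (U=0, W=1, Z=2, Y=1, V=1, X=0) weight 1/450
  (U=0, W=1, Z=2, Y=1, V=1, X=1) weight 2/225
  (U=1, W=0, Z=1, Y=1, V=0, X=0) weight 1/900
  (U=2, W=0, Z=0, Y=1, V=0, X=0) weight 1/450
  … 14 more
Group by U:
  weight(U=0) = 1/12
  weight(U=1) = 1/30
  weight(U=2) = 1/24
Total weight = 1/12 + 1/30 + 1/24 = 19/120
P(U=0 | obs) = 1/12 / 19/120 = 10/19
P(U=1 | obs) = 1/30 / 19/120 = 4/19
P(U=2 | obs) = 1/24 / 19/120 = 5/19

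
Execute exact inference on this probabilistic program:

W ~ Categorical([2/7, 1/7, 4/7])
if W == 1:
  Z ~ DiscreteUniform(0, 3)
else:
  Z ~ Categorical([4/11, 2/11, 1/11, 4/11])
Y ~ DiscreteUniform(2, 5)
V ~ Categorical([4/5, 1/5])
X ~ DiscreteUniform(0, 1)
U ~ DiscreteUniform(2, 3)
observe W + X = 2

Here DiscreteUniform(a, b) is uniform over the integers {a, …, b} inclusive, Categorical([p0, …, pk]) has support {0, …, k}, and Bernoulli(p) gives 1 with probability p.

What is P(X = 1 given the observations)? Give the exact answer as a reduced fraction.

Enumerate traces; 128 have nonzero weight after conditioning:
  (W=1, Z=0, Y=2, V=0, X=1, U=2) weight 1/560
  (W=1, Z=0, Y=2, V=0, X=1, U=3) weight 1/560
  (W=1, Z=0, Y=2, V=1, X=1, U=2) weight 1/2240
  (W=1, Z=0, Y=2, V=1, X=1, U=3) weight 1/2240
  (W=1, Z=0, Y=3, V=0, X=1, U=2) weight 1/560
  (W=1, Z=0, Y=3, V=0, X=1, U=3) weight 1/560
  (W=1, Z=0, Y=3, V=1, X=1, U=2) weight 1/2240
  (W=1, Z=0, Y=3, V=1, X=1, U=3) weight 1/2240
  (W=2, Z=0, Y=2, V=0, X=0, U=2) weight 4/385
  … 119 more
Group by X:
  weight(X=0) = 2/7
  weight(X=1) = 1/14
Total weight = 2/7 + 1/14 = 5/14
P(X=0 | obs) = 2/7 / 5/14 = 4/5
P(X=1 | obs) = 1/14 / 5/14 = 1/5

P(X = 1 | obs) = 1/5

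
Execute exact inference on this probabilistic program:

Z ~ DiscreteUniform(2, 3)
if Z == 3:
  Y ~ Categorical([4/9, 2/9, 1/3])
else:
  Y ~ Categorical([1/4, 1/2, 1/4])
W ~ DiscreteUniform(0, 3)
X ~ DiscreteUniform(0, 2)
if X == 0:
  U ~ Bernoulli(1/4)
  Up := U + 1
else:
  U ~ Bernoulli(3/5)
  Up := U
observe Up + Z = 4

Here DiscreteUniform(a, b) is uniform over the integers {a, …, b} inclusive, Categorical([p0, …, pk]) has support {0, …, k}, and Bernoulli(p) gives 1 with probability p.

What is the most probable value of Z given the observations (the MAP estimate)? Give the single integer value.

Enumerate traces; 48 have nonzero weight after conditioning:
  (Z=2, Y=0, W=0, X=0, U=1) weight 1/384
  (Z=2, Y=0, W=1, X=0, U=1) weight 1/384
  (Z=2, Y=0, W=2, X=0, U=1) weight 1/384
  (Z=2, Y=0, W=3, X=0, U=1) weight 1/384
  (Z=2, Y=1, W=0, X=0, U=1) weight 1/192
  (Z=2, Y=1, W=1, X=0, U=1) weight 1/192
  (Z=2, Y=1, W=2, X=0, U=1) weight 1/192
  (Z=2, Y=1, W=3, X=0, U=1) weight 1/192
  (Z=3, Y=0, W=0, X=0, U=0) weight 1/72
  … 39 more
Group by Z:
  weight(Z=2) = 1/24
  weight(Z=3) = 13/40
Total weight = 1/24 + 13/40 = 11/30
P(Z=2 | obs) = 1/24 / 11/30 = 5/44
P(Z=3 | obs) = 13/40 / 11/30 = 39/44
argmax = 3

argmax_v P(Z = v | obs) = 3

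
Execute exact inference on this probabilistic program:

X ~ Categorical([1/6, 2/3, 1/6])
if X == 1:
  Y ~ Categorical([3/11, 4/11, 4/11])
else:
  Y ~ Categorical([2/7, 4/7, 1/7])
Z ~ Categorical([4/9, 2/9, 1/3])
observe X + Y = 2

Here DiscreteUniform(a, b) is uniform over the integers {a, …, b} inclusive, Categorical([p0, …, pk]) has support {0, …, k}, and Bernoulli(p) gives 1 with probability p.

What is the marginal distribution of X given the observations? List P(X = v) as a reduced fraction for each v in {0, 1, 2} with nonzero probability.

P(X=0) = 11/145, P(X=1) = 112/145, P(X=2) = 22/145

Enumerate traces; 9 have nonzero weight after conditioning:
  (X=0, Y=2, Z=0) weight 2/189
  (X=0, Y=2, Z=1) weight 1/189
  (X=0, Y=2, Z=2) weight 1/126
  (X=1, Y=1, Z=0) weight 32/297
  (X=1, Y=1, Z=1) weight 16/297
  (X=1, Y=1, Z=2) weight 8/99
  (X=2, Y=0, Z=0) weight 4/189
  (X=2, Y=0, Z=1) weight 2/189
  … 1 more
Group by X:
  weight(X=0) = 1/42
  weight(X=1) = 8/33
  weight(X=2) = 1/21
Total weight = 1/42 + 8/33 + 1/21 = 145/462
P(X=0 | obs) = 1/42 / 145/462 = 11/145
P(X=1 | obs) = 8/33 / 145/462 = 112/145
P(X=2 | obs) = 1/21 / 145/462 = 22/145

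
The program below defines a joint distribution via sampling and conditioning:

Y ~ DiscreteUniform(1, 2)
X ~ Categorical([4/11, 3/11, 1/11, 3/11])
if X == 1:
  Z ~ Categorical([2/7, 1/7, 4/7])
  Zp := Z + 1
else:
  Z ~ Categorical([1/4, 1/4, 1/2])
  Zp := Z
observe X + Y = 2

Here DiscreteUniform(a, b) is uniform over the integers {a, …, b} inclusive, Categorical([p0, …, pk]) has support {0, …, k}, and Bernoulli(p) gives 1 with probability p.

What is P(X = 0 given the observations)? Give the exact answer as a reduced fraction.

Enumerate traces; 6 have nonzero weight after conditioning:
  (Y=1, X=1, Z=0) weight 3/77
  (Y=1, X=1, Z=1) weight 3/154
  (Y=1, X=1, Z=2) weight 6/77
  (Y=2, X=0, Z=0) weight 1/22
  (Y=2, X=0, Z=1) weight 1/22
  (Y=2, X=0, Z=2) weight 1/11
Group by X:
  weight(X=0) = 2/11
  weight(X=1) = 3/22
Total weight = 2/11 + 3/22 = 7/22
P(X=0 | obs) = 2/11 / 7/22 = 4/7
P(X=1 | obs) = 3/22 / 7/22 = 3/7

P(X = 0 | obs) = 4/7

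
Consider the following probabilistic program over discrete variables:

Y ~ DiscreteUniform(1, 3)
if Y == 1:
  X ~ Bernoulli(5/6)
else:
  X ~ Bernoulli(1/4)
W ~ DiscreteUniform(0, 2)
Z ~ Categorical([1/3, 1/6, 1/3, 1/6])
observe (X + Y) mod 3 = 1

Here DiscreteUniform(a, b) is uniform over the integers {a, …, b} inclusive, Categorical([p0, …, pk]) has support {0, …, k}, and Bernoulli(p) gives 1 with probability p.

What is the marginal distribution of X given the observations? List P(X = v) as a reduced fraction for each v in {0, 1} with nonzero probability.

Enumerate traces; 24 have nonzero weight after conditioning:
  (Y=1, X=0, W=0, Z=0) weight 1/162
  (Y=1, X=0, W=0, Z=1) weight 1/324
  (Y=1, X=0, W=0, Z=2) weight 1/162
  (Y=1, X=0, W=0, Z=3) weight 1/324
  (Y=1, X=0, W=1, Z=0) weight 1/162
  (Y=1, X=0, W=1, Z=1) weight 1/324
  (Y=1, X=0, W=1, Z=2) weight 1/162
  (Y=1, X=0, W=1, Z=3) weight 1/324
  (Y=3, X=1, W=0, Z=0) weight 1/108
  … 15 more
Group by X:
  weight(X=0) = 1/18
  weight(X=1) = 1/12
Total weight = 1/18 + 1/12 = 5/36
P(X=0 | obs) = 1/18 / 5/36 = 2/5
P(X=1 | obs) = 1/12 / 5/36 = 3/5

P(X=0) = 2/5, P(X=1) = 3/5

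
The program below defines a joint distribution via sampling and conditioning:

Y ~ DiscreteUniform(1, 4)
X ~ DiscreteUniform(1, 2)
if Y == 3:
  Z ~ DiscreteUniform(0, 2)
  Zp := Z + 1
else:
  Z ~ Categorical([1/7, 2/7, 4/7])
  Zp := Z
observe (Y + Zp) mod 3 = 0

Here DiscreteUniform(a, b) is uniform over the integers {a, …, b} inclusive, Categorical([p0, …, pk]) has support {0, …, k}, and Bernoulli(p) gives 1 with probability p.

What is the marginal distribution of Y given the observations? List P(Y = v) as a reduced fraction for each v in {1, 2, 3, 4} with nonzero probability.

P(Y=1) = 12/37, P(Y=2) = 6/37, P(Y=3) = 7/37, P(Y=4) = 12/37

Enumerate traces; 8 have nonzero weight after conditioning:
  (Y=1, X=1, Z=2) weight 1/14
  (Y=1, X=2, Z=2) weight 1/14
  (Y=2, X=1, Z=1) weight 1/28
  (Y=2, X=2, Z=1) weight 1/28
  (Y=3, X=1, Z=2) weight 1/24
  (Y=3, X=2, Z=2) weight 1/24
  (Y=4, X=1, Z=2) weight 1/14
  (Y=4, X=2, Z=2) weight 1/14
Group by Y:
  weight(Y=1) = 1/7
  weight(Y=2) = 1/14
  weight(Y=3) = 1/12
  weight(Y=4) = 1/7
Total weight = 1/7 + 1/14 + 1/12 + 1/7 = 37/84
P(Y=1 | obs) = 1/7 / 37/84 = 12/37
P(Y=2 | obs) = 1/14 / 37/84 = 6/37
P(Y=3 | obs) = 1/12 / 37/84 = 7/37
P(Y=4 | obs) = 1/7 / 37/84 = 12/37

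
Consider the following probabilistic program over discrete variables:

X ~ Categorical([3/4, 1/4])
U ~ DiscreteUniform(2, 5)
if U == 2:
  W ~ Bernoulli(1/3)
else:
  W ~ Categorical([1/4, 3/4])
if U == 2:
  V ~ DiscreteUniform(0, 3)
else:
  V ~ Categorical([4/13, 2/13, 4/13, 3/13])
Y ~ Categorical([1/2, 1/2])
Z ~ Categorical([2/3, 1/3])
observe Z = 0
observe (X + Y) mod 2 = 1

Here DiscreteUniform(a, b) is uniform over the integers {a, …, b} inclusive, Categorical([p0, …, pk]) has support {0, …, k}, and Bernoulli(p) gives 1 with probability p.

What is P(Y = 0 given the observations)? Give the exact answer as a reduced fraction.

P(Y = 0 | obs) = 1/4

Enumerate traces; 64 have nonzero weight after conditioning:
  (X=0, U=2, W=0, V=0, Y=1, Z=0) weight 1/96
  (X=0, U=2, W=0, V=1, Y=1, Z=0) weight 1/96
  (X=0, U=2, W=0, V=2, Y=1, Z=0) weight 1/96
  (X=0, U=2, W=0, V=3, Y=1, Z=0) weight 1/96
  (X=0, U=2, W=1, V=0, Y=1, Z=0) weight 1/192
  (X=0, U=2, W=1, V=1, Y=1, Z=0) weight 1/192
  (X=0, U=2, W=1, V=2, Y=1, Z=0) weight 1/192
  (X=0, U=2, W=1, V=3, Y=1, Z=0) weight 1/192
  (X=1, U=2, W=0, V=0, Y=0, Z=0) weight 1/288
  … 55 more
Group by Y:
  weight(Y=0) = 1/12
  weight(Y=1) = 1/4
Total weight = 1/12 + 1/4 = 1/3
P(Y=0 | obs) = 1/12 / 1/3 = 1/4
P(Y=1 | obs) = 1/4 / 1/3 = 3/4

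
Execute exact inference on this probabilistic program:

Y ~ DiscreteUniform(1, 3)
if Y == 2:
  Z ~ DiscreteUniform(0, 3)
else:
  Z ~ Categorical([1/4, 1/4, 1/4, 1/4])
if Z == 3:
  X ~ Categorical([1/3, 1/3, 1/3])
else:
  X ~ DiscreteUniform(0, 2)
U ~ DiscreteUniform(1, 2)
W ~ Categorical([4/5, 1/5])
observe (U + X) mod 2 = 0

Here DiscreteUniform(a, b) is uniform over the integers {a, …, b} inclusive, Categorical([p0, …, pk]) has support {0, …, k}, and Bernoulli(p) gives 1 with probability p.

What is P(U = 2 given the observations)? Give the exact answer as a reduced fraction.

Enumerate traces; 72 have nonzero weight after conditioning:
  (Y=1, Z=0, X=0, U=2, W=0) weight 1/90
  (Y=1, Z=0, X=0, U=2, W=1) weight 1/360
  (Y=1, Z=0, X=1, U=1, W=0) weight 1/90
  (Y=1, Z=0, X=1, U=1, W=1) weight 1/360
  (Y=1, Z=0, X=2, U=2, W=0) weight 1/90
  (Y=1, Z=0, X=2, U=2, W=1) weight 1/360
  (Y=1, Z=1, X=0, U=2, W=0) weight 1/90
  (Y=1, Z=1, X=0, U=2, W=1) weight 1/360
  … 64 more
Group by U:
  weight(U=1) = 1/6
  weight(U=2) = 1/3
Total weight = 1/6 + 1/3 = 1/2
P(U=1 | obs) = 1/6 / 1/2 = 1/3
P(U=2 | obs) = 1/3 / 1/2 = 2/3

P(U = 2 | obs) = 2/3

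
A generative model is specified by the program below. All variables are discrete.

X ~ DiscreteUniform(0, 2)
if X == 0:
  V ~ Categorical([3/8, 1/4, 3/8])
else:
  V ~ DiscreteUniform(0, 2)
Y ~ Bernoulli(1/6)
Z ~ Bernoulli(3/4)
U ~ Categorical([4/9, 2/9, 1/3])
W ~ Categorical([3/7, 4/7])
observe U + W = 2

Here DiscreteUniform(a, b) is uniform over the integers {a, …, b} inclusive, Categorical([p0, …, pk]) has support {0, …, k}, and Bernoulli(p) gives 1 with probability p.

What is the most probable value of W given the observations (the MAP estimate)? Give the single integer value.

argmax_v P(W = v | obs) = 0

Enumerate traces; 72 have nonzero weight after conditioning:
  (X=0, V=0, Y=0, Z=0, U=1, W=1) weight 5/1512
  (X=0, V=0, Y=0, Z=0, U=2, W=0) weight 5/1344
  (X=0, V=0, Y=0, Z=1, U=1, W=1) weight 5/504
  (X=0, V=0, Y=0, Z=1, U=2, W=0) weight 5/448
  (X=0, V=0, Y=1, Z=0, U=1, W=1) weight 1/1512
  (X=0, V=0, Y=1, Z=0, U=2, W=0) weight 1/1344
  (X=0, V=0, Y=1, Z=1, U=1, W=1) weight 1/504
  (X=0, V=0, Y=1, Z=1, U=2, W=0) weight 1/448
  … 64 more
Group by W:
  weight(W=0) = 1/7
  weight(W=1) = 8/63
Total weight = 1/7 + 8/63 = 17/63
P(W=0 | obs) = 1/7 / 17/63 = 9/17
P(W=1 | obs) = 8/63 / 17/63 = 8/17
argmax = 0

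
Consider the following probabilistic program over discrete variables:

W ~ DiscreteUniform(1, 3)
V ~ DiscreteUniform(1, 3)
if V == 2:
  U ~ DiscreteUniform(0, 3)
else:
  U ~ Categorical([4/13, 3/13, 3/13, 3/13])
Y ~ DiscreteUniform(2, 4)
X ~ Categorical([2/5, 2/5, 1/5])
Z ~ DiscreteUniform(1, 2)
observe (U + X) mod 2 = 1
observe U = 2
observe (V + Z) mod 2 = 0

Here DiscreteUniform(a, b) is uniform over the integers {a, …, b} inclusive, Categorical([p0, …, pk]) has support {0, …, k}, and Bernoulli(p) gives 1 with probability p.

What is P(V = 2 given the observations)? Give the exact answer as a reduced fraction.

P(V = 2 | obs) = 13/37

Enumerate traces; 27 have nonzero weight after conditioning:
  (W=1, V=1, U=2, Y=2, X=1, Z=1) weight 1/585
  (W=1, V=1, U=2, Y=3, X=1, Z=1) weight 1/585
  (W=1, V=1, U=2, Y=4, X=1, Z=1) weight 1/585
  (W=1, V=2, U=2, Y=2, X=1, Z=2) weight 1/540
  (W=1, V=2, U=2, Y=3, X=1, Z=2) weight 1/540
  (W=1, V=2, U=2, Y=4, X=1, Z=2) weight 1/540
  (W=1, V=3, U=2, Y=2, X=1, Z=1) weight 1/585
  (W=1, V=3, U=2, Y=3, X=1, Z=1) weight 1/585
  … 19 more
Group by V:
  weight(V=1) = 1/65
  weight(V=2) = 1/60
  weight(V=3) = 1/65
Total weight = 1/65 + 1/60 + 1/65 = 37/780
P(V=1 | obs) = 1/65 / 37/780 = 12/37
P(V=2 | obs) = 1/60 / 37/780 = 13/37
P(V=3 | obs) = 1/65 / 37/780 = 12/37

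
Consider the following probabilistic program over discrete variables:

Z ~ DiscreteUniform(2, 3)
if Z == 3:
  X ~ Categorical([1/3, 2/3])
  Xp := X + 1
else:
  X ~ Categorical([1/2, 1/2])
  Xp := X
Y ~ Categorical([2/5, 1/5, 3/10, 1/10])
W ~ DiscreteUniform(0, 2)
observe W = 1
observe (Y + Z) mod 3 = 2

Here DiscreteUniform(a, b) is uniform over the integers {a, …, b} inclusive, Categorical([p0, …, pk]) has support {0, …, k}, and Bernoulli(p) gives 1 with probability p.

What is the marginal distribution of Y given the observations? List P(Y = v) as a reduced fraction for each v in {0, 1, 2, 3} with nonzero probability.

P(Y=0) = 1/2, P(Y=2) = 3/8, P(Y=3) = 1/8

Enumerate traces; 6 have nonzero weight after conditioning:
  (Z=2, X=0, Y=0, W=1) weight 1/30
  (Z=2, X=0, Y=3, W=1) weight 1/120
  (Z=2, X=1, Y=0, W=1) weight 1/30
  (Z=2, X=1, Y=3, W=1) weight 1/120
  (Z=3, X=0, Y=2, W=1) weight 1/60
  (Z=3, X=1, Y=2, W=1) weight 1/30
Group by Y:
  weight(Y=0) = 1/15
  weight(Y=2) = 1/20
  weight(Y=3) = 1/60
Total weight = 1/15 + 1/20 + 1/60 = 2/15
P(Y=0 | obs) = 1/15 / 2/15 = 1/2
P(Y=2 | obs) = 1/20 / 2/15 = 3/8
P(Y=3 | obs) = 1/60 / 2/15 = 1/8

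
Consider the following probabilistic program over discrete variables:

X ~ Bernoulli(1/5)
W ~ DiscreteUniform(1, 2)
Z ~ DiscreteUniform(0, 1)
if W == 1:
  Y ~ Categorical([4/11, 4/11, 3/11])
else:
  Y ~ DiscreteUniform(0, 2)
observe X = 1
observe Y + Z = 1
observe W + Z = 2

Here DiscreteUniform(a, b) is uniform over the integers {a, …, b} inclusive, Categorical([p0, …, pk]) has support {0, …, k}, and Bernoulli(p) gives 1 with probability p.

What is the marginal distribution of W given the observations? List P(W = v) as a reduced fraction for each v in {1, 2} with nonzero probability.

Enumerate traces; 2 have nonzero weight after conditioning:
  (X=1, W=1, Z=1, Y=0) weight 1/55
  (X=1, W=2, Z=0, Y=1) weight 1/60
Group by W:
  weight(W=1) = 1/55
  weight(W=2) = 1/60
Total weight = 1/55 + 1/60 = 23/660
P(W=1 | obs) = 1/55 / 23/660 = 12/23
P(W=2 | obs) = 1/60 / 23/660 = 11/23

P(W=1) = 12/23, P(W=2) = 11/23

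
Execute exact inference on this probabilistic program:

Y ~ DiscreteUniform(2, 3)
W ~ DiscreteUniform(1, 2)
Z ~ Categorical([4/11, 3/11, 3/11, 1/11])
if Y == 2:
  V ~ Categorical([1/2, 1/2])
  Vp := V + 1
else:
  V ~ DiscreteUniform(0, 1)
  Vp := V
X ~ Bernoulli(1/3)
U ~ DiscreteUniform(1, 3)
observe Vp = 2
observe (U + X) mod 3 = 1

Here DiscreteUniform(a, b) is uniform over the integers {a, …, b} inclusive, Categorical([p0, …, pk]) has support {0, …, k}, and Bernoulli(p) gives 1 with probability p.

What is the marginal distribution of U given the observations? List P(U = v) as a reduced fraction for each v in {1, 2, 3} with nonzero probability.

Enumerate traces; 16 have nonzero weight after conditioning:
  (Y=2, W=1, Z=0, V=1, X=0, U=1) weight 1/99
  (Y=2, W=1, Z=0, V=1, X=1, U=3) weight 1/198
  (Y=2, W=1, Z=1, V=1, X=0, U=1) weight 1/132
  (Y=2, W=1, Z=1, V=1, X=1, U=3) weight 1/264
  (Y=2, W=1, Z=2, V=1, X=0, U=1) weight 1/132
  (Y=2, W=1, Z=2, V=1, X=1, U=3) weight 1/264
  (Y=2, W=1, Z=3, V=1, X=0, U=1) weight 1/396
  (Y=2, W=1, Z=3, V=1, X=1, U=3) weight 1/792
  … 8 more
Group by U:
  weight(U=1) = 1/18
  weight(U=3) = 1/36
Total weight = 1/18 + 1/36 = 1/12
P(U=1 | obs) = 1/18 / 1/12 = 2/3
P(U=3 | obs) = 1/36 / 1/12 = 1/3

P(U=1) = 2/3, P(U=3) = 1/3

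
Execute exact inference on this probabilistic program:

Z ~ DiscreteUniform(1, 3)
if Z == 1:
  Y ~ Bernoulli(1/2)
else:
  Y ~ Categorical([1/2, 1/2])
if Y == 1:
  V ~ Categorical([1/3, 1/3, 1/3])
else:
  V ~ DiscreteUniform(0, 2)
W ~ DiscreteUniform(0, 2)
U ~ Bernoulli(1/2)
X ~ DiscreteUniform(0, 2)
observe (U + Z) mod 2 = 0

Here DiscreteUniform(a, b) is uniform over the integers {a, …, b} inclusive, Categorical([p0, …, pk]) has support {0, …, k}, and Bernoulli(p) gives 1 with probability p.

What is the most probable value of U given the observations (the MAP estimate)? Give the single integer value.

Enumerate traces; 162 have nonzero weight after conditioning:
  (Z=1, Y=0, V=0, W=0, U=1, X=0) weight 1/324
  (Z=1, Y=0, V=0, W=0, U=1, X=1) weight 1/324
  (Z=1, Y=0, V=0, W=0, U=1, X=2) weight 1/324
  (Z=1, Y=0, V=0, W=1, U=1, X=0) weight 1/324
  (Z=1, Y=0, V=0, W=1, U=1, X=1) weight 1/324
  (Z=1, Y=0, V=0, W=1, U=1, X=2) weight 1/324
  (Z=1, Y=0, V=0, W=2, U=1, X=0) weight 1/324
  (Z=1, Y=0, V=0, W=2, U=1, X=1) weight 1/324
  (Z=2, Y=0, V=0, W=0, U=0, X=0) weight 1/324
  … 153 more
Group by U:
  weight(U=0) = 1/6
  weight(U=1) = 1/3
Total weight = 1/6 + 1/3 = 1/2
P(U=0 | obs) = 1/6 / 1/2 = 1/3
P(U=1 | obs) = 1/3 / 1/2 = 2/3
argmax = 1

argmax_v P(U = v | obs) = 1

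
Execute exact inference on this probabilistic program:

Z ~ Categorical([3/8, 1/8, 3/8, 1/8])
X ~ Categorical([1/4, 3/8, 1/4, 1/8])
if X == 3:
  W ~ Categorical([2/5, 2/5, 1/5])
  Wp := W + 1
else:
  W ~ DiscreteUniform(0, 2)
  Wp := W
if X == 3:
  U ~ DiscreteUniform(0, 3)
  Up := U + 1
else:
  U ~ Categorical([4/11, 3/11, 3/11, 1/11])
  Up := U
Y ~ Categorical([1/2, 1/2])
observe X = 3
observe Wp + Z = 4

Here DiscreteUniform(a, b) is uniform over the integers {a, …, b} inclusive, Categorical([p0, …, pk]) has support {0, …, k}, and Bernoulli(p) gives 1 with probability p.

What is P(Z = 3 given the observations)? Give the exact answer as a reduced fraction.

Enumerate traces; 24 have nonzero weight after conditioning:
  (Z=1, X=3, W=2, U=0, Y=0) weight 1/2560
  (Z=1, X=3, W=2, U=0, Y=1) weight 1/2560
  (Z=1, X=3, W=2, U=1, Y=0) weight 1/2560
  (Z=1, X=3, W=2, U=1, Y=1) weight 1/2560
  (Z=1, X=3, W=2, U=2, Y=0) weight 1/2560
  (Z=1, X=3, W=2, U=2, Y=1) weight 1/2560
  (Z=1, X=3, W=2, U=3, Y=0) weight 1/2560
  (Z=1, X=3, W=2, U=3, Y=1) weight 1/2560
  (Z=2, X=3, W=1, U=0, Y=0) weight 3/1280
  (Z=3, X=3, W=0, U=0, Y=0) weight 1/1280
  … 14 more
Group by Z:
  weight(Z=1) = 1/320
  weight(Z=2) = 3/160
  weight(Z=3) = 1/160
Total weight = 1/320 + 3/160 + 1/160 = 9/320
P(Z=1 | obs) = 1/320 / 9/320 = 1/9
P(Z=2 | obs) = 3/160 / 9/320 = 2/3
P(Z=3 | obs) = 1/160 / 9/320 = 2/9

P(Z = 3 | obs) = 2/9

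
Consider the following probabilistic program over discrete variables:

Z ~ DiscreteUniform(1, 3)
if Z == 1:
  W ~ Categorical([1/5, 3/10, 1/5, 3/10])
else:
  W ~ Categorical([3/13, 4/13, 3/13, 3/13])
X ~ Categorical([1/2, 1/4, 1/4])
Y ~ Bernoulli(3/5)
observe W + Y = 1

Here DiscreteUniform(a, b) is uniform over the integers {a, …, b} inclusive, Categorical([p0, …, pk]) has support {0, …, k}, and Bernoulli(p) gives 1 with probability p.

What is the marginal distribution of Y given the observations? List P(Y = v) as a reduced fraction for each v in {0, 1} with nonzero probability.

P(Y=0) = 119/248, P(Y=1) = 129/248

Enumerate traces; 18 have nonzero weight after conditioning:
  (Z=1, W=0, X=0, Y=1) weight 1/50
  (Z=1, W=0, X=1, Y=1) weight 1/100
  (Z=1, W=0, X=2, Y=1) weight 1/100
  (Z=1, W=1, X=0, Y=0) weight 1/50
  (Z=1, W=1, X=1, Y=0) weight 1/100
  (Z=1, W=1, X=2, Y=0) weight 1/100
  (Z=2, W=0, X=0, Y=1) weight 3/130
  (Z=2, W=0, X=1, Y=1) weight 3/260
  … 10 more
Group by Y:
  weight(Y=0) = 119/975
  weight(Y=1) = 43/325
Total weight = 119/975 + 43/325 = 248/975
P(Y=0 | obs) = 119/975 / 248/975 = 119/248
P(Y=1 | obs) = 43/325 / 248/975 = 129/248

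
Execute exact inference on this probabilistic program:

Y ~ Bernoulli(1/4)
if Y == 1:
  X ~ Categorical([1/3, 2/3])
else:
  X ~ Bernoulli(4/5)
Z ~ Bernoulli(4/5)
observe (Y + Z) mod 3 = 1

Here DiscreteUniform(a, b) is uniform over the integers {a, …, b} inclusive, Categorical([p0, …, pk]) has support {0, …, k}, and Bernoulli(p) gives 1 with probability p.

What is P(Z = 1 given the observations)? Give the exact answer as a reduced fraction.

P(Z = 1 | obs) = 12/13

Enumerate traces; 4 have nonzero weight after conditioning:
  (Y=0, X=0, Z=1) weight 3/25
  (Y=0, X=1, Z=1) weight 12/25
  (Y=1, X=0, Z=0) weight 1/60
  (Y=1, X=1, Z=0) weight 1/30
Group by Z:
  weight(Z=0) = 1/20
  weight(Z=1) = 3/5
Total weight = 1/20 + 3/5 = 13/20
P(Z=0 | obs) = 1/20 / 13/20 = 1/13
P(Z=1 | obs) = 3/5 / 13/20 = 12/13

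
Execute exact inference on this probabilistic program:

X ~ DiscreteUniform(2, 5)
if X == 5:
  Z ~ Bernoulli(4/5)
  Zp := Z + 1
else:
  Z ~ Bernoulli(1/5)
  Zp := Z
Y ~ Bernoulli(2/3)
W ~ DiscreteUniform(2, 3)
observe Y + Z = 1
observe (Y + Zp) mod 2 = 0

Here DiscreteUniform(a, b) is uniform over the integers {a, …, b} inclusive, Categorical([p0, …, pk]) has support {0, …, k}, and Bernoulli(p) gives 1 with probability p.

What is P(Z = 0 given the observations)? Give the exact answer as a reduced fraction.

Enumerate traces; 4 have nonzero weight after conditioning:
  (X=5, Z=0, Y=1, W=2) weight 1/60
  (X=5, Z=0, Y=1, W=3) weight 1/60
  (X=5, Z=1, Y=0, W=2) weight 1/30
  (X=5, Z=1, Y=0, W=3) weight 1/30
Group by Z:
  weight(Z=0) = 1/30
  weight(Z=1) = 1/15
Total weight = 1/30 + 1/15 = 1/10
P(Z=0 | obs) = 1/30 / 1/10 = 1/3
P(Z=1 | obs) = 1/15 / 1/10 = 2/3

P(Z = 0 | obs) = 1/3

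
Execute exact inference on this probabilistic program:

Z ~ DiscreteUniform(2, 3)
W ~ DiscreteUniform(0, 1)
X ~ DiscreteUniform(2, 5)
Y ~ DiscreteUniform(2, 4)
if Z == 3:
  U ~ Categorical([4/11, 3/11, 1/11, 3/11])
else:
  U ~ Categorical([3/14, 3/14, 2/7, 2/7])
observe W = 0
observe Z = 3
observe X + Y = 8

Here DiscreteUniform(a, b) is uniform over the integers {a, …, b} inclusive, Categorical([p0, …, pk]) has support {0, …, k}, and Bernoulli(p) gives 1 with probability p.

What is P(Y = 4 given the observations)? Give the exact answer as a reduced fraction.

Enumerate traces; 8 have nonzero weight after conditioning:
  (Z=3, W=0, X=4, Y=4, U=0) weight 1/132
  (Z=3, W=0, X=4, Y=4, U=1) weight 1/176
  (Z=3, W=0, X=4, Y=4, U=2) weight 1/528
  (Z=3, W=0, X=4, Y=4, U=3) weight 1/176
  (Z=3, W=0, X=5, Y=3, U=0) weight 1/132
  (Z=3, W=0, X=5, Y=3, U=1) weight 1/176
  (Z=3, W=0, X=5, Y=3, U=2) weight 1/528
  (Z=3, W=0, X=5, Y=3, U=3) weight 1/176
Group by Y:
  weight(Y=3) = 1/48
  weight(Y=4) = 1/48
Total weight = 1/48 + 1/48 = 1/24
P(Y=3 | obs) = 1/48 / 1/24 = 1/2
P(Y=4 | obs) = 1/48 / 1/24 = 1/2

P(Y = 4 | obs) = 1/2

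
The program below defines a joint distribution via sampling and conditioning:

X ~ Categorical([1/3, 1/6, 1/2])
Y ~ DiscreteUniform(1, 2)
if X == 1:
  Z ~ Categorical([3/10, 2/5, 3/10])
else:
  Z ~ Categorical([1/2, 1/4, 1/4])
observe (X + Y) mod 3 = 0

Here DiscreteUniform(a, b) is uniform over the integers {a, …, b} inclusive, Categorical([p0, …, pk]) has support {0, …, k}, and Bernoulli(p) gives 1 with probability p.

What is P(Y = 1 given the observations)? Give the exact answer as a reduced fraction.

P(Y = 1 | obs) = 3/4

Enumerate traces; 6 have nonzero weight after conditioning:
  (X=1, Y=2, Z=0) weight 1/40
  (X=1, Y=2, Z=1) weight 1/30
  (X=1, Y=2, Z=2) weight 1/40
  (X=2, Y=1, Z=0) weight 1/8
  (X=2, Y=1, Z=1) weight 1/16
  (X=2, Y=1, Z=2) weight 1/16
Group by Y:
  weight(Y=1) = 1/4
  weight(Y=2) = 1/12
Total weight = 1/4 + 1/12 = 1/3
P(Y=1 | obs) = 1/4 / 1/3 = 3/4
P(Y=2 | obs) = 1/12 / 1/3 = 1/4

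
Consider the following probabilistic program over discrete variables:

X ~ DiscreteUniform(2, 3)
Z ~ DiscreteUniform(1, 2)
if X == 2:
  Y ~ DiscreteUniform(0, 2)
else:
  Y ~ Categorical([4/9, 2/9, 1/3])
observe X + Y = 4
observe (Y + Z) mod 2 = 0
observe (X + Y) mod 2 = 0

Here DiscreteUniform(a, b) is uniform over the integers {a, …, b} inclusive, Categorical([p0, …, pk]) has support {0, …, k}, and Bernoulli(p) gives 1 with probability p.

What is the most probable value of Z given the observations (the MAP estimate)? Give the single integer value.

argmax_v P(Z = v | obs) = 2

Enumerate traces; 2 have nonzero weight after conditioning:
  (X=2, Z=2, Y=2) weight 1/12
  (X=3, Z=1, Y=1) weight 1/18
Group by Z:
  weight(Z=1) = 1/18
  weight(Z=2) = 1/12
Total weight = 1/18 + 1/12 = 5/36
P(Z=1 | obs) = 1/18 / 5/36 = 2/5
P(Z=2 | obs) = 1/12 / 5/36 = 3/5
argmax = 2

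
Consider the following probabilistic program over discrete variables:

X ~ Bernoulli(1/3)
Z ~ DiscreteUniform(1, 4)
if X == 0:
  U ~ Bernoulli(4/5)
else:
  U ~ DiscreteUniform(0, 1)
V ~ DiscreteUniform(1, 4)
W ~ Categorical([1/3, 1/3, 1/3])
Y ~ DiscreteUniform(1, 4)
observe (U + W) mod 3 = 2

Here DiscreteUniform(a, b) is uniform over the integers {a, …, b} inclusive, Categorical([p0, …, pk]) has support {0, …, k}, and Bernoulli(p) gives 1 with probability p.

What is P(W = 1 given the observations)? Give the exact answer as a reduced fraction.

Enumerate traces; 256 have nonzero weight after conditioning:
  (X=0, Z=1, U=0, V=1, W=2, Y=1) weight 1/1440
  (X=0, Z=1, U=0, V=1, W=2, Y=2) weight 1/1440
  (X=0, Z=1, U=0, V=1, W=2, Y=3) weight 1/1440
  (X=0, Z=1, U=0, V=1, W=2, Y=4) weight 1/1440
  (X=0, Z=1, U=0, V=2, W=2, Y=1) weight 1/1440
  (X=0, Z=1, U=0, V=2, W=2, Y=2) weight 1/1440
  (X=0, Z=1, U=0, V=2, W=2, Y=3) weight 1/1440
  (X=0, Z=1, U=0, V=2, W=2, Y=4) weight 1/1440
  (X=0, Z=1, U=1, V=1, W=1, Y=1) weight 1/360
  … 247 more
Group by W:
  weight(W=1) = 7/30
  weight(W=2) = 1/10
Total weight = 7/30 + 1/10 = 1/3
P(W=1 | obs) = 7/30 / 1/3 = 7/10
P(W=2 | obs) = 1/10 / 1/3 = 3/10

P(W = 1 | obs) = 7/10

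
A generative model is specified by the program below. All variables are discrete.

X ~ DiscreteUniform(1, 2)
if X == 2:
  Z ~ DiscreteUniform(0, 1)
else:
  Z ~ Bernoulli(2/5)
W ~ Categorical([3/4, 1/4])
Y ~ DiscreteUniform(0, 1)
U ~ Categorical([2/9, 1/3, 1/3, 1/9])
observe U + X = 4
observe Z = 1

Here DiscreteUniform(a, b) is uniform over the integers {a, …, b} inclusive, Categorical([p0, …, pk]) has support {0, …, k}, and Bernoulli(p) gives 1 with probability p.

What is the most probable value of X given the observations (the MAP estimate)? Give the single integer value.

Enumerate traces; 8 have nonzero weight after conditioning:
  (X=1, Z=1, W=0, Y=0, U=3) weight 1/120
  (X=1, Z=1, W=0, Y=1, U=3) weight 1/120
  (X=1, Z=1, W=1, Y=0, U=3) weight 1/360
  (X=1, Z=1, W=1, Y=1, U=3) weight 1/360
  (X=2, Z=1, W=0, Y=0, U=2) weight 1/32
  (X=2, Z=1, W=0, Y=1, U=2) weight 1/32
  (X=2, Z=1, W=1, Y=0, U=2) weight 1/96
  (X=2, Z=1, W=1, Y=1, U=2) weight 1/96
Group by X:
  weight(X=1) = 1/45
  weight(X=2) = 1/12
Total weight = 1/45 + 1/12 = 19/180
P(X=1 | obs) = 1/45 / 19/180 = 4/19
P(X=2 | obs) = 1/12 / 19/180 = 15/19
argmax = 2

argmax_v P(X = v | obs) = 2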